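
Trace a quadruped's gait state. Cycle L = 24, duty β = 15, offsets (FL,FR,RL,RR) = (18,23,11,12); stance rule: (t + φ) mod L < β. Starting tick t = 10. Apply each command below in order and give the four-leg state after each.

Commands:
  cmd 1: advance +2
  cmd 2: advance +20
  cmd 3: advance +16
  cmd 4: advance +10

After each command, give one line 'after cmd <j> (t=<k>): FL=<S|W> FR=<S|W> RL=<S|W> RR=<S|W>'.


after cmd 1 (t=12): FL=S FR=S RL=W RR=S
after cmd 2 (t=32): FL=S FR=S RL=W RR=W
after cmd 3 (t=48): FL=W FR=W RL=S RR=S
after cmd 4 (t=58): FL=S FR=S RL=W RR=W

start t=10: FL=S FR=S RL=W RR=W
cmd 1: advance +2 → t=12, phase=(6,11,23,0) → FL=S FR=S RL=W RR=S
cmd 2: advance +20 → t=32, phase=(2,7,19,20) → FL=S FR=S RL=W RR=W
cmd 3: advance +16 → t=48, phase=(18,23,11,12) → FL=W FR=W RL=S RR=S
cmd 4: advance +10 → t=58, phase=(4,9,21,22) → FL=S FR=S RL=W RR=W


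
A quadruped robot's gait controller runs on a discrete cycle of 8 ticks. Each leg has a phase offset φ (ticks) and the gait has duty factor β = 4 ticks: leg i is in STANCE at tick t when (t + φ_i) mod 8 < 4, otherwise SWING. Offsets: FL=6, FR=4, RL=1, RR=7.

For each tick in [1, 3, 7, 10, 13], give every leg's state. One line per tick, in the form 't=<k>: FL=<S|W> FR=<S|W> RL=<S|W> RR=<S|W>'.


t=1: phase=(7,5,2,0) vs β=4 → FL=W FR=W RL=S RR=S
t=3: phase=(1,7,4,2) vs β=4 → FL=S FR=W RL=W RR=S
t=7: phase=(5,3,0,6) vs β=4 → FL=W FR=S RL=S RR=W
t=10: phase=(0,6,3,1) vs β=4 → FL=S FR=W RL=S RR=S
t=13: phase=(3,1,6,4) vs β=4 → FL=S FR=S RL=W RR=W

t=1: FL=W FR=W RL=S RR=S
t=3: FL=S FR=W RL=W RR=S
t=7: FL=W FR=S RL=S RR=W
t=10: FL=S FR=W RL=S RR=S
t=13: FL=S FR=S RL=W RR=W


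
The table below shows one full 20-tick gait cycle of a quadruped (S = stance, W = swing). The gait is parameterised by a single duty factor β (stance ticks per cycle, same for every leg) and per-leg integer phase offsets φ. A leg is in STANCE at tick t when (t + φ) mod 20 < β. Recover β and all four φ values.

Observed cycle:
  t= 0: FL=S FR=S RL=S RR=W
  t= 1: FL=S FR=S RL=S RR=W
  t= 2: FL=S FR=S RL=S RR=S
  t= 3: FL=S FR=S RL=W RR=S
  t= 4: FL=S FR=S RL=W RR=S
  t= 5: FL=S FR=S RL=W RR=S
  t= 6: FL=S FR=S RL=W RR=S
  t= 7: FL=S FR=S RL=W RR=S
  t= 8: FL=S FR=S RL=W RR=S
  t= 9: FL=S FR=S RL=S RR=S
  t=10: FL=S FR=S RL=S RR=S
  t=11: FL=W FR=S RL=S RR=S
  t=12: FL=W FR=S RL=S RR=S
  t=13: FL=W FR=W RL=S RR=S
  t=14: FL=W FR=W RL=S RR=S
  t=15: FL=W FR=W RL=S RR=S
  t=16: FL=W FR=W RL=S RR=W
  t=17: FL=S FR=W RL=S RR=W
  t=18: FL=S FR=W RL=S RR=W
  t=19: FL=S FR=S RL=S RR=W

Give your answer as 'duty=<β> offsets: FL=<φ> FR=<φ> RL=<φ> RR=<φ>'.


duty β = stance ticks per leg = 14
FL: stance ticks = 14; W→S at t=17 → φ=3
FR: stance ticks = 14; W→S at t=19 → φ=1
RL: stance ticks = 14; W→S at t=9 → φ=11
RR: stance ticks = 14; W→S at t=2 → φ=18

duty=14 offsets: FL=3 FR=1 RL=11 RR=18


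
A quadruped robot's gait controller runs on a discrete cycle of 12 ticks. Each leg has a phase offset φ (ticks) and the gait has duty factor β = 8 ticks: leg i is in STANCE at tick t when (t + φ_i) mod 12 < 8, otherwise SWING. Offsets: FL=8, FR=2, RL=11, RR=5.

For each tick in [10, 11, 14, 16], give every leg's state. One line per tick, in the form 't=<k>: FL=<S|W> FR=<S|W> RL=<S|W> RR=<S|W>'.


t=10: phase=(6,0,9,3) vs β=8 → FL=S FR=S RL=W RR=S
t=11: phase=(7,1,10,4) vs β=8 → FL=S FR=S RL=W RR=S
t=14: phase=(10,4,1,7) vs β=8 → FL=W FR=S RL=S RR=S
t=16: phase=(0,6,3,9) vs β=8 → FL=S FR=S RL=S RR=W

t=10: FL=S FR=S RL=W RR=S
t=11: FL=S FR=S RL=W RR=S
t=14: FL=W FR=S RL=S RR=S
t=16: FL=S FR=S RL=S RR=W


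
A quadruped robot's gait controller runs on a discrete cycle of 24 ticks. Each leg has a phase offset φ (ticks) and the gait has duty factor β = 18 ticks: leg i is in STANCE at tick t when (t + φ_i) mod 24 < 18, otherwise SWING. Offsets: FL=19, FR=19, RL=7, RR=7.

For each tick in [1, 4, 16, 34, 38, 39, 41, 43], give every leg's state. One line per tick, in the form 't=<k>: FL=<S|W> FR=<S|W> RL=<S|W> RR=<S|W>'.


t=1: phase=(20,20,8,8) vs β=18 → FL=W FR=W RL=S RR=S
t=4: phase=(23,23,11,11) vs β=18 → FL=W FR=W RL=S RR=S
t=16: phase=(11,11,23,23) vs β=18 → FL=S FR=S RL=W RR=W
t=34: phase=(5,5,17,17) vs β=18 → FL=S FR=S RL=S RR=S
t=38: phase=(9,9,21,21) vs β=18 → FL=S FR=S RL=W RR=W
t=39: phase=(10,10,22,22) vs β=18 → FL=S FR=S RL=W RR=W
t=41: phase=(12,12,0,0) vs β=18 → FL=S FR=S RL=S RR=S
t=43: phase=(14,14,2,2) vs β=18 → FL=S FR=S RL=S RR=S

t=1: FL=W FR=W RL=S RR=S
t=4: FL=W FR=W RL=S RR=S
t=16: FL=S FR=S RL=W RR=W
t=34: FL=S FR=S RL=S RR=S
t=38: FL=S FR=S RL=W RR=W
t=39: FL=S FR=S RL=W RR=W
t=41: FL=S FR=S RL=S RR=S
t=43: FL=S FR=S RL=S RR=S


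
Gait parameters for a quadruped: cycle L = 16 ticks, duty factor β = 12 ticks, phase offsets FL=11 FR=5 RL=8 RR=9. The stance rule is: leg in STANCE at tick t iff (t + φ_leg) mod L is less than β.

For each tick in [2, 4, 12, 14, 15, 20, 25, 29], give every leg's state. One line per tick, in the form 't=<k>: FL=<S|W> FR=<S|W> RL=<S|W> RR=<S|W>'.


t=2: FL=W FR=S RL=S RR=S
t=4: FL=W FR=S RL=W RR=W
t=12: FL=S FR=S RL=S RR=S
t=14: FL=S FR=S RL=S RR=S
t=15: FL=S FR=S RL=S RR=S
t=20: FL=W FR=S RL=W RR=W
t=25: FL=S FR=W RL=S RR=S
t=29: FL=S FR=S RL=S RR=S

t=2: phase=(13,7,10,11) vs β=12 → FL=W FR=S RL=S RR=S
t=4: phase=(15,9,12,13) vs β=12 → FL=W FR=S RL=W RR=W
t=12: phase=(7,1,4,5) vs β=12 → FL=S FR=S RL=S RR=S
t=14: phase=(9,3,6,7) vs β=12 → FL=S FR=S RL=S RR=S
t=15: phase=(10,4,7,8) vs β=12 → FL=S FR=S RL=S RR=S
t=20: phase=(15,9,12,13) vs β=12 → FL=W FR=S RL=W RR=W
t=25: phase=(4,14,1,2) vs β=12 → FL=S FR=W RL=S RR=S
t=29: phase=(8,2,5,6) vs β=12 → FL=S FR=S RL=S RR=S


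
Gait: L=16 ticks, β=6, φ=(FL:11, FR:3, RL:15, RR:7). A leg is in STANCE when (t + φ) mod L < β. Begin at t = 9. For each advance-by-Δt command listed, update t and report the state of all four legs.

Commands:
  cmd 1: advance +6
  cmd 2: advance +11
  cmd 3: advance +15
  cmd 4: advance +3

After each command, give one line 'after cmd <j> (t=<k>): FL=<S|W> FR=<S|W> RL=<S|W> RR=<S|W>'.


start t=9: FL=S FR=W RL=W RR=S
cmd 1: advance +6 → t=15, phase=(10,2,14,6) → FL=W FR=S RL=W RR=W
cmd 2: advance +11 → t=26, phase=(5,13,9,1) → FL=S FR=W RL=W RR=S
cmd 3: advance +15 → t=41, phase=(4,12,8,0) → FL=S FR=W RL=W RR=S
cmd 4: advance +3 → t=44, phase=(7,15,11,3) → FL=W FR=W RL=W RR=S

after cmd 1 (t=15): FL=W FR=S RL=W RR=W
after cmd 2 (t=26): FL=S FR=W RL=W RR=S
after cmd 3 (t=41): FL=S FR=W RL=W RR=S
after cmd 4 (t=44): FL=W FR=W RL=W RR=S


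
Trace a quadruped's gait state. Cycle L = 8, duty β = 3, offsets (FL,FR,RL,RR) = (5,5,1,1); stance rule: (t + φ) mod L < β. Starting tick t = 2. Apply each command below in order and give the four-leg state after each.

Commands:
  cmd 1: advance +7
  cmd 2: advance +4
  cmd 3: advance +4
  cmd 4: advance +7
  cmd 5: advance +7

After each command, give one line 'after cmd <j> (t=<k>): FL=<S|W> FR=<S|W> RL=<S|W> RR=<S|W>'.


after cmd 1 (t=9): FL=W FR=W RL=S RR=S
after cmd 2 (t=13): FL=S FR=S RL=W RR=W
after cmd 3 (t=17): FL=W FR=W RL=S RR=S
after cmd 4 (t=24): FL=W FR=W RL=S RR=S
after cmd 5 (t=31): FL=W FR=W RL=S RR=S

start t=2: FL=W FR=W RL=W RR=W
cmd 1: advance +7 → t=9, phase=(6,6,2,2) → FL=W FR=W RL=S RR=S
cmd 2: advance +4 → t=13, phase=(2,2,6,6) → FL=S FR=S RL=W RR=W
cmd 3: advance +4 → t=17, phase=(6,6,2,2) → FL=W FR=W RL=S RR=S
cmd 4: advance +7 → t=24, phase=(5,5,1,1) → FL=W FR=W RL=S RR=S
cmd 5: advance +7 → t=31, phase=(4,4,0,0) → FL=W FR=W RL=S RR=S


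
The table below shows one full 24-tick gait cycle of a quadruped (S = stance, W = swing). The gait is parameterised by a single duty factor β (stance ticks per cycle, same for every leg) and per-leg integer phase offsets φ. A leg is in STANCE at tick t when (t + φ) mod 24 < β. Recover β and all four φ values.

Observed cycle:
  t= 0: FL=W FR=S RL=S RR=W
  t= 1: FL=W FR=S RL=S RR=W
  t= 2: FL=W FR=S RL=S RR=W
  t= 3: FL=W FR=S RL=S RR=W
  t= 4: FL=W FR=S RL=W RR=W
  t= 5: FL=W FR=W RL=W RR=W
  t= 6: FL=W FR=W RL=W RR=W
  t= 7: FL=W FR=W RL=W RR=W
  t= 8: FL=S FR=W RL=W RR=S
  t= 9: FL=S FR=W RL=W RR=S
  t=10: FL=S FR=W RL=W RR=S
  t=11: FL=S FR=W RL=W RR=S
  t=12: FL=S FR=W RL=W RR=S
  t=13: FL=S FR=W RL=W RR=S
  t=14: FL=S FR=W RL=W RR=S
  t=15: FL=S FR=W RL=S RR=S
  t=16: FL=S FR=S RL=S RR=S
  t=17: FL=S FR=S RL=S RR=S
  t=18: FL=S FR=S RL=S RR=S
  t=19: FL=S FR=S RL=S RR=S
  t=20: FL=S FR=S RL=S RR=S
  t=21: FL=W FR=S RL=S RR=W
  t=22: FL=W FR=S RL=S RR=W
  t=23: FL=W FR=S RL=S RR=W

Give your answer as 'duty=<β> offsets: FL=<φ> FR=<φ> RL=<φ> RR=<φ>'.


duty β = stance ticks per leg = 13
FL: stance ticks = 13; W→S at t=8 → φ=16
FR: stance ticks = 13; W→S at t=16 → φ=8
RL: stance ticks = 13; W→S at t=15 → φ=9
RR: stance ticks = 13; W→S at t=8 → φ=16

duty=13 offsets: FL=16 FR=8 RL=9 RR=16


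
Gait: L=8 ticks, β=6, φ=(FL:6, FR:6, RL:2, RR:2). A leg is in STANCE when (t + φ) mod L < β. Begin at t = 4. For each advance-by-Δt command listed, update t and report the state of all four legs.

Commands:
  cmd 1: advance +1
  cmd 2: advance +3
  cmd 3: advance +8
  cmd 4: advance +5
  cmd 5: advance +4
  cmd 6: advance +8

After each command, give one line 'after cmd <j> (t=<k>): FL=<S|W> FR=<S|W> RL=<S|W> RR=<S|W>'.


start t=4: FL=S FR=S RL=W RR=W
cmd 1: advance +1 → t=5, phase=(3,3,7,7) → FL=S FR=S RL=W RR=W
cmd 2: advance +3 → t=8, phase=(6,6,2,2) → FL=W FR=W RL=S RR=S
cmd 3: advance +8 → t=16, phase=(6,6,2,2) → FL=W FR=W RL=S RR=S
cmd 4: advance +5 → t=21, phase=(3,3,7,7) → FL=S FR=S RL=W RR=W
cmd 5: advance +4 → t=25, phase=(7,7,3,3) → FL=W FR=W RL=S RR=S
cmd 6: advance +8 → t=33, phase=(7,7,3,3) → FL=W FR=W RL=S RR=S

after cmd 1 (t=5): FL=S FR=S RL=W RR=W
after cmd 2 (t=8): FL=W FR=W RL=S RR=S
after cmd 3 (t=16): FL=W FR=W RL=S RR=S
after cmd 4 (t=21): FL=S FR=S RL=W RR=W
after cmd 5 (t=25): FL=W FR=W RL=S RR=S
after cmd 6 (t=33): FL=W FR=W RL=S RR=S


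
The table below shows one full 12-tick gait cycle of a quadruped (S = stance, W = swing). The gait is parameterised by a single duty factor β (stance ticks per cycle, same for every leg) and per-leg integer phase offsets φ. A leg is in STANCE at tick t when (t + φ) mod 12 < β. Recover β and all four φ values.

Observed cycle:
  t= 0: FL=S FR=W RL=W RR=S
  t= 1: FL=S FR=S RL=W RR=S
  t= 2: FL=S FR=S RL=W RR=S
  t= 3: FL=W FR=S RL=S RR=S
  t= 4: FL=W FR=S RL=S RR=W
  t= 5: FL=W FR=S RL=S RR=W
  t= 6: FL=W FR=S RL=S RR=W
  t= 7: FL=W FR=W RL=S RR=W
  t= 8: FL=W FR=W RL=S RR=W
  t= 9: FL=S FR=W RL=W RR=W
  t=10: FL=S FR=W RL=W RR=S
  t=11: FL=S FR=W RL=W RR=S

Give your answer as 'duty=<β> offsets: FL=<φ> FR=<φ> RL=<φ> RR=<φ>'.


duty β = stance ticks per leg = 6
FL: stance ticks = 6; W→S at t=9 → φ=3
FR: stance ticks = 6; W→S at t=1 → φ=11
RL: stance ticks = 6; W→S at t=3 → φ=9
RR: stance ticks = 6; W→S at t=10 → φ=2

duty=6 offsets: FL=3 FR=11 RL=9 RR=2


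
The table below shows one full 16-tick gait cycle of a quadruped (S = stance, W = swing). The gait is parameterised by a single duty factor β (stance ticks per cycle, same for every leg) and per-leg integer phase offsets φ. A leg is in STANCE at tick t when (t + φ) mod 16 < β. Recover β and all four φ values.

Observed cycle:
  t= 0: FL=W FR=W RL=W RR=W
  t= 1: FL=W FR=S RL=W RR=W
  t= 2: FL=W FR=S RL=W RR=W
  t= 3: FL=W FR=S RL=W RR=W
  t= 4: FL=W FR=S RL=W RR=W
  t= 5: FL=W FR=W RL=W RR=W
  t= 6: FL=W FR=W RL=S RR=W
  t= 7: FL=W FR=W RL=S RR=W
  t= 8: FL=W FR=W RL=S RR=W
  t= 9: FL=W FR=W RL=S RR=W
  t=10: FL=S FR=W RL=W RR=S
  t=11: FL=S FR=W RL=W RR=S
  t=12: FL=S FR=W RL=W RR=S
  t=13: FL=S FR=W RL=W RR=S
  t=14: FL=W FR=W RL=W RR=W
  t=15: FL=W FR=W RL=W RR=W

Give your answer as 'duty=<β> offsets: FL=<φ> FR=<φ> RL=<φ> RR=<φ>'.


duty=4 offsets: FL=6 FR=15 RL=10 RR=6

duty β = stance ticks per leg = 4
FL: stance ticks = 4; W→S at t=10 → φ=6
FR: stance ticks = 4; W→S at t=1 → φ=15
RL: stance ticks = 4; W→S at t=6 → φ=10
RR: stance ticks = 4; W→S at t=10 → φ=6


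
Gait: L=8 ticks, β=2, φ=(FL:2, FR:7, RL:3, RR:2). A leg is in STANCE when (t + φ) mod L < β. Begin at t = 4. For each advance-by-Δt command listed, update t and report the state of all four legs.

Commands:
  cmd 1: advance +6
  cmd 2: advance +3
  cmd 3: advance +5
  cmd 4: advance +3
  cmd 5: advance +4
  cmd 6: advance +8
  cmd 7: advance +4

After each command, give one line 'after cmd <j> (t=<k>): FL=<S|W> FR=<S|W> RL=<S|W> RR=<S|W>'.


after cmd 1 (t=10): FL=W FR=S RL=W RR=W
after cmd 2 (t=13): FL=W FR=W RL=S RR=W
after cmd 3 (t=18): FL=W FR=S RL=W RR=W
after cmd 4 (t=21): FL=W FR=W RL=S RR=W
after cmd 5 (t=25): FL=W FR=S RL=W RR=W
after cmd 6 (t=33): FL=W FR=S RL=W RR=W
after cmd 7 (t=37): FL=W FR=W RL=S RR=W

start t=4: FL=W FR=W RL=W RR=W
cmd 1: advance +6 → t=10, phase=(4,1,5,4) → FL=W FR=S RL=W RR=W
cmd 2: advance +3 → t=13, phase=(7,4,0,7) → FL=W FR=W RL=S RR=W
cmd 3: advance +5 → t=18, phase=(4,1,5,4) → FL=W FR=S RL=W RR=W
cmd 4: advance +3 → t=21, phase=(7,4,0,7) → FL=W FR=W RL=S RR=W
cmd 5: advance +4 → t=25, phase=(3,0,4,3) → FL=W FR=S RL=W RR=W
cmd 6: advance +8 → t=33, phase=(3,0,4,3) → FL=W FR=S RL=W RR=W
cmd 7: advance +4 → t=37, phase=(7,4,0,7) → FL=W FR=W RL=S RR=W


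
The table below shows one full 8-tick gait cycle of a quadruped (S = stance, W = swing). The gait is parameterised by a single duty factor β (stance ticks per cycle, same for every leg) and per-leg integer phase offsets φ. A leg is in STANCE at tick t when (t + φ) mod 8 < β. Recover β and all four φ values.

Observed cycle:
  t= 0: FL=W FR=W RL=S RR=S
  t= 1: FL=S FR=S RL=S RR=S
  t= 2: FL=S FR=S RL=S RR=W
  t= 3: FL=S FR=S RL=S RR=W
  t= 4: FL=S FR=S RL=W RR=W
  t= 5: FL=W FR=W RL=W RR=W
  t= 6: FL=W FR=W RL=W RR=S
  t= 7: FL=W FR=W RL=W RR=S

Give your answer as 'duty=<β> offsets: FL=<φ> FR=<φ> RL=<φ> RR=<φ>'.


duty β = stance ticks per leg = 4
FL: stance ticks = 4; W→S at t=1 → φ=7
FR: stance ticks = 4; W→S at t=1 → φ=7
RL: stance ticks = 4; W→S at t=0 → φ=0
RR: stance ticks = 4; W→S at t=6 → φ=2

duty=4 offsets: FL=7 FR=7 RL=0 RR=2


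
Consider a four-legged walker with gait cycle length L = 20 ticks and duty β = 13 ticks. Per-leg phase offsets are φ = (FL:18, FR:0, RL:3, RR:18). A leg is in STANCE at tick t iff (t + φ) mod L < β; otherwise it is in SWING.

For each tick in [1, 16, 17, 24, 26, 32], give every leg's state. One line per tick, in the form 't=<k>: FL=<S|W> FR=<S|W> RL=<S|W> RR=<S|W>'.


t=1: phase=(19,1,4,19) vs β=13 → FL=W FR=S RL=S RR=W
t=16: phase=(14,16,19,14) vs β=13 → FL=W FR=W RL=W RR=W
t=17: phase=(15,17,0,15) vs β=13 → FL=W FR=W RL=S RR=W
t=24: phase=(2,4,7,2) vs β=13 → FL=S FR=S RL=S RR=S
t=26: phase=(4,6,9,4) vs β=13 → FL=S FR=S RL=S RR=S
t=32: phase=(10,12,15,10) vs β=13 → FL=S FR=S RL=W RR=S

t=1: FL=W FR=S RL=S RR=W
t=16: FL=W FR=W RL=W RR=W
t=17: FL=W FR=W RL=S RR=W
t=24: FL=S FR=S RL=S RR=S
t=26: FL=S FR=S RL=S RR=S
t=32: FL=S FR=S RL=W RR=S


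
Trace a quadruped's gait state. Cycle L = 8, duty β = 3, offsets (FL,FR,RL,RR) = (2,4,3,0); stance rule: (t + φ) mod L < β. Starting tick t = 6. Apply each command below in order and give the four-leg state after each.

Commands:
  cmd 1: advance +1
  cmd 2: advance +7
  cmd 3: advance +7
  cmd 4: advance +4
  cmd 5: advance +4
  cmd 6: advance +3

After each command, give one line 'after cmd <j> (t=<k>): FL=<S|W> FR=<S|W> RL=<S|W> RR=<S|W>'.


start t=6: FL=S FR=S RL=S RR=W
cmd 1: advance +1 → t=7, phase=(1,3,2,7) → FL=S FR=W RL=S RR=W
cmd 2: advance +7 → t=14, phase=(0,2,1,6) → FL=S FR=S RL=S RR=W
cmd 3: advance +7 → t=21, phase=(7,1,0,5) → FL=W FR=S RL=S RR=W
cmd 4: advance +4 → t=25, phase=(3,5,4,1) → FL=W FR=W RL=W RR=S
cmd 5: advance +4 → t=29, phase=(7,1,0,5) → FL=W FR=S RL=S RR=W
cmd 6: advance +3 → t=32, phase=(2,4,3,0) → FL=S FR=W RL=W RR=S

after cmd 1 (t=7): FL=S FR=W RL=S RR=W
after cmd 2 (t=14): FL=S FR=S RL=S RR=W
after cmd 3 (t=21): FL=W FR=S RL=S RR=W
after cmd 4 (t=25): FL=W FR=W RL=W RR=S
after cmd 5 (t=29): FL=W FR=S RL=S RR=W
after cmd 6 (t=32): FL=S FR=W RL=W RR=S


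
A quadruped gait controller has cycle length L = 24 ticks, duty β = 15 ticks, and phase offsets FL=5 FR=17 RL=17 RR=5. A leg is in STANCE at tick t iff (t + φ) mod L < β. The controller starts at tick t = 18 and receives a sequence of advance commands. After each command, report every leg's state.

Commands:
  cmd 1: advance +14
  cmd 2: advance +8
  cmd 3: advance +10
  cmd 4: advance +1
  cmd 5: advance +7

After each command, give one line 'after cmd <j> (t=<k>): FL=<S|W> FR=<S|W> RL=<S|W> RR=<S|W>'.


start t=18: FL=W FR=S RL=S RR=W
cmd 1: advance +14 → t=32, phase=(13,1,1,13) → FL=S FR=S RL=S RR=S
cmd 2: advance +8 → t=40, phase=(21,9,9,21) → FL=W FR=S RL=S RR=W
cmd 3: advance +10 → t=50, phase=(7,19,19,7) → FL=S FR=W RL=W RR=S
cmd 4: advance +1 → t=51, phase=(8,20,20,8) → FL=S FR=W RL=W RR=S
cmd 5: advance +7 → t=58, phase=(15,3,3,15) → FL=W FR=S RL=S RR=W

after cmd 1 (t=32): FL=S FR=S RL=S RR=S
after cmd 2 (t=40): FL=W FR=S RL=S RR=W
after cmd 3 (t=50): FL=S FR=W RL=W RR=S
after cmd 4 (t=51): FL=S FR=W RL=W RR=S
after cmd 5 (t=58): FL=W FR=S RL=S RR=W


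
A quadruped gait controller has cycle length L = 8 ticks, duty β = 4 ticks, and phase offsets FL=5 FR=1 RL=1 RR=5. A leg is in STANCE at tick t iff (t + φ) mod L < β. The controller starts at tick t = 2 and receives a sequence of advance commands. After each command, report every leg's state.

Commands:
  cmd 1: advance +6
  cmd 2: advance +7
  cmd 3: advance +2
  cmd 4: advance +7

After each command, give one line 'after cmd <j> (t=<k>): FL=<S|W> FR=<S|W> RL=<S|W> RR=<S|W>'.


after cmd 1 (t=8): FL=W FR=S RL=S RR=W
after cmd 2 (t=15): FL=W FR=S RL=S RR=W
after cmd 3 (t=17): FL=W FR=S RL=S RR=W
after cmd 4 (t=24): FL=W FR=S RL=S RR=W

start t=2: FL=W FR=S RL=S RR=W
cmd 1: advance +6 → t=8, phase=(5,1,1,5) → FL=W FR=S RL=S RR=W
cmd 2: advance +7 → t=15, phase=(4,0,0,4) → FL=W FR=S RL=S RR=W
cmd 3: advance +2 → t=17, phase=(6,2,2,6) → FL=W FR=S RL=S RR=W
cmd 4: advance +7 → t=24, phase=(5,1,1,5) → FL=W FR=S RL=S RR=W


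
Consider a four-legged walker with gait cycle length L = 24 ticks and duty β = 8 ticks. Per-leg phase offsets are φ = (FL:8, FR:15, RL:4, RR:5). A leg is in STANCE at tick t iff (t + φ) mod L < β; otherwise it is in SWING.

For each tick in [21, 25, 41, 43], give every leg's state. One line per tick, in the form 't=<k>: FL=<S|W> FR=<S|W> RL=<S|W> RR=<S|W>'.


t=21: phase=(5,12,1,2) vs β=8 → FL=S FR=W RL=S RR=S
t=25: phase=(9,16,5,6) vs β=8 → FL=W FR=W RL=S RR=S
t=41: phase=(1,8,21,22) vs β=8 → FL=S FR=W RL=W RR=W
t=43: phase=(3,10,23,0) vs β=8 → FL=S FR=W RL=W RR=S

t=21: FL=S FR=W RL=S RR=S
t=25: FL=W FR=W RL=S RR=S
t=41: FL=S FR=W RL=W RR=W
t=43: FL=S FR=W RL=W RR=S


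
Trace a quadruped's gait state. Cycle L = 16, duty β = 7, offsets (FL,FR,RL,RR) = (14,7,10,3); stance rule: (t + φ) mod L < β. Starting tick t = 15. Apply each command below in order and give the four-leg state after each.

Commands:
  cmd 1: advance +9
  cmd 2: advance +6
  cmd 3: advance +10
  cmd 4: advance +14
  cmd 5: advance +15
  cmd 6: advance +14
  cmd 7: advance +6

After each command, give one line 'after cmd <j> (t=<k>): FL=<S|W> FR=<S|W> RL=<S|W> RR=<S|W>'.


after cmd 1 (t=24): FL=S FR=W RL=S RR=W
after cmd 2 (t=30): FL=W FR=S RL=W RR=S
after cmd 3 (t=40): FL=S FR=W RL=S RR=W
after cmd 4 (t=54): FL=S FR=W RL=S RR=W
after cmd 5 (t=69): FL=S FR=W RL=W RR=W
after cmd 6 (t=83): FL=S FR=W RL=W RR=S
after cmd 7 (t=89): FL=W FR=S RL=S RR=W

start t=15: FL=W FR=S RL=W RR=S
cmd 1: advance +9 → t=24, phase=(6,15,2,11) → FL=S FR=W RL=S RR=W
cmd 2: advance +6 → t=30, phase=(12,5,8,1) → FL=W FR=S RL=W RR=S
cmd 3: advance +10 → t=40, phase=(6,15,2,11) → FL=S FR=W RL=S RR=W
cmd 4: advance +14 → t=54, phase=(4,13,0,9) → FL=S FR=W RL=S RR=W
cmd 5: advance +15 → t=69, phase=(3,12,15,8) → FL=S FR=W RL=W RR=W
cmd 6: advance +14 → t=83, phase=(1,10,13,6) → FL=S FR=W RL=W RR=S
cmd 7: advance +6 → t=89, phase=(7,0,3,12) → FL=W FR=S RL=S RR=W


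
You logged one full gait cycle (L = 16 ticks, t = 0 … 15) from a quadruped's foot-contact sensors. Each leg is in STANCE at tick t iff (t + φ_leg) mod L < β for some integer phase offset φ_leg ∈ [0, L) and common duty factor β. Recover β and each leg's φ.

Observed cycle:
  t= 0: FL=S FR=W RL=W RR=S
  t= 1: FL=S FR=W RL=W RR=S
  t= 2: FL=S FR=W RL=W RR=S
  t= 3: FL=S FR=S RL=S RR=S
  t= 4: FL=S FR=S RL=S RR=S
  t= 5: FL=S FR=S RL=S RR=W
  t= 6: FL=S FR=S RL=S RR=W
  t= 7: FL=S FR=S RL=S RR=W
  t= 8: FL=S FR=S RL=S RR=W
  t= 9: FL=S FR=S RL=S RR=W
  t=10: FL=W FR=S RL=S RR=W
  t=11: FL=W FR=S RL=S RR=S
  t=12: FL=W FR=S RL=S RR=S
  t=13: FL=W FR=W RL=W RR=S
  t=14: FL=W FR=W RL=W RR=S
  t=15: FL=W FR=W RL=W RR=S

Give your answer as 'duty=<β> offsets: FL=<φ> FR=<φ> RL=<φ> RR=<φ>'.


duty β = stance ticks per leg = 10
FL: stance ticks = 10; W→S at t=0 → φ=0
FR: stance ticks = 10; W→S at t=3 → φ=13
RL: stance ticks = 10; W→S at t=3 → φ=13
RR: stance ticks = 10; W→S at t=11 → φ=5

duty=10 offsets: FL=0 FR=13 RL=13 RR=5


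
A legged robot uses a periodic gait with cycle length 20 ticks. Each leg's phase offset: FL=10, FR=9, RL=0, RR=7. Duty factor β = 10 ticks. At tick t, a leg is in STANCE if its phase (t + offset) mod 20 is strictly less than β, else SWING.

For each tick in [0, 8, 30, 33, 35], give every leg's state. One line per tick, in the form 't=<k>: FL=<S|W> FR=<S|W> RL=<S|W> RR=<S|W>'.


t=0: FL=W FR=S RL=S RR=S
t=8: FL=W FR=W RL=S RR=W
t=30: FL=S FR=W RL=W RR=W
t=33: FL=S FR=S RL=W RR=S
t=35: FL=S FR=S RL=W RR=S

t=0: phase=(10,9,0,7) vs β=10 → FL=W FR=S RL=S RR=S
t=8: phase=(18,17,8,15) vs β=10 → FL=W FR=W RL=S RR=W
t=30: phase=(0,19,10,17) vs β=10 → FL=S FR=W RL=W RR=W
t=33: phase=(3,2,13,0) vs β=10 → FL=S FR=S RL=W RR=S
t=35: phase=(5,4,15,2) vs β=10 → FL=S FR=S RL=W RR=S


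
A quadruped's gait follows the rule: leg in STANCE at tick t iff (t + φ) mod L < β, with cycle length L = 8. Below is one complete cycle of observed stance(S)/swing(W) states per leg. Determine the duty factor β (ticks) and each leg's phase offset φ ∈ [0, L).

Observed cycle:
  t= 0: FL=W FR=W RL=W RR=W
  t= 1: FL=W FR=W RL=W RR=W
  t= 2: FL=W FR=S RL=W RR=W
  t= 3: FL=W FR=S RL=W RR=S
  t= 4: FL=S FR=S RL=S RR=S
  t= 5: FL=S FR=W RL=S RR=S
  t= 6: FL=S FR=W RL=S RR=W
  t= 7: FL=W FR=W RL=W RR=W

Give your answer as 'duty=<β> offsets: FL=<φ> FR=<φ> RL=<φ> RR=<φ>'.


duty=3 offsets: FL=4 FR=6 RL=4 RR=5

duty β = stance ticks per leg = 3
FL: stance ticks = 3; W→S at t=4 → φ=4
FR: stance ticks = 3; W→S at t=2 → φ=6
RL: stance ticks = 3; W→S at t=4 → φ=4
RR: stance ticks = 3; W→S at t=3 → φ=5


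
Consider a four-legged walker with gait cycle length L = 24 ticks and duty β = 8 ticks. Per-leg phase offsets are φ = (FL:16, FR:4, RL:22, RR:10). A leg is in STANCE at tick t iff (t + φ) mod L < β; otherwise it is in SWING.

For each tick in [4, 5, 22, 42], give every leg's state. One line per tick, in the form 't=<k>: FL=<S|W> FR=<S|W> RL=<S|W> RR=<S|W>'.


t=4: phase=(20,8,2,14) vs β=8 → FL=W FR=W RL=S RR=W
t=5: phase=(21,9,3,15) vs β=8 → FL=W FR=W RL=S RR=W
t=22: phase=(14,2,20,8) vs β=8 → FL=W FR=S RL=W RR=W
t=42: phase=(10,22,16,4) vs β=8 → FL=W FR=W RL=W RR=S

t=4: FL=W FR=W RL=S RR=W
t=5: FL=W FR=W RL=S RR=W
t=22: FL=W FR=S RL=W RR=W
t=42: FL=W FR=W RL=W RR=S


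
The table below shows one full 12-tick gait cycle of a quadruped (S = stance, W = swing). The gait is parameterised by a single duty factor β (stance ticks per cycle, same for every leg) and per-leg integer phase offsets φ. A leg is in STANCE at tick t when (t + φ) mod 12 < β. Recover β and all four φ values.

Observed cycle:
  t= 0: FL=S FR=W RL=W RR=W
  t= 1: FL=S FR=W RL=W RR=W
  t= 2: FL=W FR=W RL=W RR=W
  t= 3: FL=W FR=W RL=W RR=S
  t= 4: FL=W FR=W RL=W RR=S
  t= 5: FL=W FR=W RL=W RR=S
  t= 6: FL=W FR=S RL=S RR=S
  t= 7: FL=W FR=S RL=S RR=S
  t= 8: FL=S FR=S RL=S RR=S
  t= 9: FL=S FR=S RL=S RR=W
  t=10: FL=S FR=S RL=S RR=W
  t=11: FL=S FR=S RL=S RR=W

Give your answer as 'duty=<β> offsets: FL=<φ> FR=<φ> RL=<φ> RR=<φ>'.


duty β = stance ticks per leg = 6
FL: stance ticks = 6; W→S at t=8 → φ=4
FR: stance ticks = 6; W→S at t=6 → φ=6
RL: stance ticks = 6; W→S at t=6 → φ=6
RR: stance ticks = 6; W→S at t=3 → φ=9

duty=6 offsets: FL=4 FR=6 RL=6 RR=9


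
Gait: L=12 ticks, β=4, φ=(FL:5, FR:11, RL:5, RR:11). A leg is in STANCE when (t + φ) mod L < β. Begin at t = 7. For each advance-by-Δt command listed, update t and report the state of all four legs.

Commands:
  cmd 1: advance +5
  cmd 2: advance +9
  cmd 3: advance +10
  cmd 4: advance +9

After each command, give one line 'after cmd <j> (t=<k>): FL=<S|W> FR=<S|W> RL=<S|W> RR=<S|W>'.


after cmd 1 (t=12): FL=W FR=W RL=W RR=W
after cmd 2 (t=21): FL=S FR=W RL=S RR=W
after cmd 3 (t=31): FL=S FR=W RL=S RR=W
after cmd 4 (t=40): FL=W FR=S RL=W RR=S

start t=7: FL=S FR=W RL=S RR=W
cmd 1: advance +5 → t=12, phase=(5,11,5,11) → FL=W FR=W RL=W RR=W
cmd 2: advance +9 → t=21, phase=(2,8,2,8) → FL=S FR=W RL=S RR=W
cmd 3: advance +10 → t=31, phase=(0,6,0,6) → FL=S FR=W RL=S RR=W
cmd 4: advance +9 → t=40, phase=(9,3,9,3) → FL=W FR=S RL=W RR=S


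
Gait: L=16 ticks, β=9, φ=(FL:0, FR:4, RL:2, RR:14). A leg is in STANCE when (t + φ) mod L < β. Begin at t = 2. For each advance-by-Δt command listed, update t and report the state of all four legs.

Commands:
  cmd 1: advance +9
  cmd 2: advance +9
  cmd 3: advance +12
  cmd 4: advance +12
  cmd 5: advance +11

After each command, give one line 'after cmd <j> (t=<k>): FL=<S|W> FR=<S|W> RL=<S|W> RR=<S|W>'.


start t=2: FL=S FR=S RL=S RR=S
cmd 1: advance +9 → t=11, phase=(11,15,13,9) → FL=W FR=W RL=W RR=W
cmd 2: advance +9 → t=20, phase=(4,8,6,2) → FL=S FR=S RL=S RR=S
cmd 3: advance +12 → t=32, phase=(0,4,2,14) → FL=S FR=S RL=S RR=W
cmd 4: advance +12 → t=44, phase=(12,0,14,10) → FL=W FR=S RL=W RR=W
cmd 5: advance +11 → t=55, phase=(7,11,9,5) → FL=S FR=W RL=W RR=S

after cmd 1 (t=11): FL=W FR=W RL=W RR=W
after cmd 2 (t=20): FL=S FR=S RL=S RR=S
after cmd 3 (t=32): FL=S FR=S RL=S RR=W
after cmd 4 (t=44): FL=W FR=S RL=W RR=W
after cmd 5 (t=55): FL=S FR=W RL=W RR=S


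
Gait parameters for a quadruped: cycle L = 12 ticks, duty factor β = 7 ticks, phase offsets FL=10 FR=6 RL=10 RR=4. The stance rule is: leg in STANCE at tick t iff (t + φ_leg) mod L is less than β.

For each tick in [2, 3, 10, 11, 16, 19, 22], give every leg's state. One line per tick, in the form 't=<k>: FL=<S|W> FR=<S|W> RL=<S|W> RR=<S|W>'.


t=2: phase=(0,8,0,6) vs β=7 → FL=S FR=W RL=S RR=S
t=3: phase=(1,9,1,7) vs β=7 → FL=S FR=W RL=S RR=W
t=10: phase=(8,4,8,2) vs β=7 → FL=W FR=S RL=W RR=S
t=11: phase=(9,5,9,3) vs β=7 → FL=W FR=S RL=W RR=S
t=16: phase=(2,10,2,8) vs β=7 → FL=S FR=W RL=S RR=W
t=19: phase=(5,1,5,11) vs β=7 → FL=S FR=S RL=S RR=W
t=22: phase=(8,4,8,2) vs β=7 → FL=W FR=S RL=W RR=S

t=2: FL=S FR=W RL=S RR=S
t=3: FL=S FR=W RL=S RR=W
t=10: FL=W FR=S RL=W RR=S
t=11: FL=W FR=S RL=W RR=S
t=16: FL=S FR=W RL=S RR=W
t=19: FL=S FR=S RL=S RR=W
t=22: FL=W FR=S RL=W RR=S


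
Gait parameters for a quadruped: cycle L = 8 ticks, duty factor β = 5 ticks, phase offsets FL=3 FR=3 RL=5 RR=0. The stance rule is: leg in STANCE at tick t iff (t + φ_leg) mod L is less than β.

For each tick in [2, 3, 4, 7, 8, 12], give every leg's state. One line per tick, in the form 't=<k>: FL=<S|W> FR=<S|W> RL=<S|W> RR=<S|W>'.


t=2: phase=(5,5,7,2) vs β=5 → FL=W FR=W RL=W RR=S
t=3: phase=(6,6,0,3) vs β=5 → FL=W FR=W RL=S RR=S
t=4: phase=(7,7,1,4) vs β=5 → FL=W FR=W RL=S RR=S
t=7: phase=(2,2,4,7) vs β=5 → FL=S FR=S RL=S RR=W
t=8: phase=(3,3,5,0) vs β=5 → FL=S FR=S RL=W RR=S
t=12: phase=(7,7,1,4) vs β=5 → FL=W FR=W RL=S RR=S

t=2: FL=W FR=W RL=W RR=S
t=3: FL=W FR=W RL=S RR=S
t=4: FL=W FR=W RL=S RR=S
t=7: FL=S FR=S RL=S RR=W
t=8: FL=S FR=S RL=W RR=S
t=12: FL=W FR=W RL=S RR=S


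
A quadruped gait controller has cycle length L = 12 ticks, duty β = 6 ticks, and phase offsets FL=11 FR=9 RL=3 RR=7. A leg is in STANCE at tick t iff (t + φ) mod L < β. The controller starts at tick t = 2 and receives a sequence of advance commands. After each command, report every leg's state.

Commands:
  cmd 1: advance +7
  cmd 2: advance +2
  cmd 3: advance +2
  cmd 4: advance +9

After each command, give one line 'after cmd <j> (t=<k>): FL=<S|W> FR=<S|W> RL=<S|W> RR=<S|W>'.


start t=2: FL=S FR=W RL=S RR=W
cmd 1: advance +7 → t=9, phase=(8,6,0,4) → FL=W FR=W RL=S RR=S
cmd 2: advance +2 → t=11, phase=(10,8,2,6) → FL=W FR=W RL=S RR=W
cmd 3: advance +2 → t=13, phase=(0,10,4,8) → FL=S FR=W RL=S RR=W
cmd 4: advance +9 → t=22, phase=(9,7,1,5) → FL=W FR=W RL=S RR=S

after cmd 1 (t=9): FL=W FR=W RL=S RR=S
after cmd 2 (t=11): FL=W FR=W RL=S RR=W
after cmd 3 (t=13): FL=S FR=W RL=S RR=W
after cmd 4 (t=22): FL=W FR=W RL=S RR=S


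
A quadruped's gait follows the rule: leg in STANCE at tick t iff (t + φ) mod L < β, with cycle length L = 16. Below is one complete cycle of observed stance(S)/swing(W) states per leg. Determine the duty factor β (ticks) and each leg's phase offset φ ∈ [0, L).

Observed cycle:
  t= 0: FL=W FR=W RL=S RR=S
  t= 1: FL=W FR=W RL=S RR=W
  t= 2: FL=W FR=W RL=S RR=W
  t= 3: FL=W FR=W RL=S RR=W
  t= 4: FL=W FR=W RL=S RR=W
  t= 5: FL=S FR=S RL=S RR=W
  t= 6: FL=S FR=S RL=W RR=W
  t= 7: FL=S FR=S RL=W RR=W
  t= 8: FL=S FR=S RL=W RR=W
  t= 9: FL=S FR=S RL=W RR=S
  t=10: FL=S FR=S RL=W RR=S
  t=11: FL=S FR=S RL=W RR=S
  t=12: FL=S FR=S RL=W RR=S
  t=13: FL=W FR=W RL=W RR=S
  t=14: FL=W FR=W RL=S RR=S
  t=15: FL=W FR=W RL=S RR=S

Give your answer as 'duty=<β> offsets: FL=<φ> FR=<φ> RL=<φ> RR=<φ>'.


duty β = stance ticks per leg = 8
FL: stance ticks = 8; W→S at t=5 → φ=11
FR: stance ticks = 8; W→S at t=5 → φ=11
RL: stance ticks = 8; W→S at t=14 → φ=2
RR: stance ticks = 8; W→S at t=9 → φ=7

duty=8 offsets: FL=11 FR=11 RL=2 RR=7


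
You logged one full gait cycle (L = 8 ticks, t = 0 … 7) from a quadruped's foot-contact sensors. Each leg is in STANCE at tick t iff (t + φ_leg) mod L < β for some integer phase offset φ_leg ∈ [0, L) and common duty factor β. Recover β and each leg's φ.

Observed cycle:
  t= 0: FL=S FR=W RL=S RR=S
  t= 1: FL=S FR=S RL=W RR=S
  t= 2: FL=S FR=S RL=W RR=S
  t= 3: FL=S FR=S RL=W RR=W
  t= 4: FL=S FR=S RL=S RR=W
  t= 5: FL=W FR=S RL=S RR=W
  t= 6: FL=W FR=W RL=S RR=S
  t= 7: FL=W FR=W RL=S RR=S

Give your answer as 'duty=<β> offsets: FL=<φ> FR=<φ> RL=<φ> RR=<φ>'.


duty=5 offsets: FL=0 FR=7 RL=4 RR=2

duty β = stance ticks per leg = 5
FL: stance ticks = 5; W→S at t=0 → φ=0
FR: stance ticks = 5; W→S at t=1 → φ=7
RL: stance ticks = 5; W→S at t=4 → φ=4
RR: stance ticks = 5; W→S at t=6 → φ=2


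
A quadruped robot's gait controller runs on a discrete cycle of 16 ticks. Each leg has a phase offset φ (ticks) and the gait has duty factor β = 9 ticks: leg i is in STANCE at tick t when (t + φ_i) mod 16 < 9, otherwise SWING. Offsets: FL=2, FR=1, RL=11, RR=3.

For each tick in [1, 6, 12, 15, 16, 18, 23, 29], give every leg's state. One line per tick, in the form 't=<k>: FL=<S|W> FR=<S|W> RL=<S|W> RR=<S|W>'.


t=1: FL=S FR=S RL=W RR=S
t=6: FL=S FR=S RL=S RR=W
t=12: FL=W FR=W RL=S RR=W
t=15: FL=S FR=S RL=W RR=S
t=16: FL=S FR=S RL=W RR=S
t=18: FL=S FR=S RL=W RR=S
t=23: FL=W FR=S RL=S RR=W
t=29: FL=W FR=W RL=S RR=S

t=1: phase=(3,2,12,4) vs β=9 → FL=S FR=S RL=W RR=S
t=6: phase=(8,7,1,9) vs β=9 → FL=S FR=S RL=S RR=W
t=12: phase=(14,13,7,15) vs β=9 → FL=W FR=W RL=S RR=W
t=15: phase=(1,0,10,2) vs β=9 → FL=S FR=S RL=W RR=S
t=16: phase=(2,1,11,3) vs β=9 → FL=S FR=S RL=W RR=S
t=18: phase=(4,3,13,5) vs β=9 → FL=S FR=S RL=W RR=S
t=23: phase=(9,8,2,10) vs β=9 → FL=W FR=S RL=S RR=W
t=29: phase=(15,14,8,0) vs β=9 → FL=W FR=W RL=S RR=S


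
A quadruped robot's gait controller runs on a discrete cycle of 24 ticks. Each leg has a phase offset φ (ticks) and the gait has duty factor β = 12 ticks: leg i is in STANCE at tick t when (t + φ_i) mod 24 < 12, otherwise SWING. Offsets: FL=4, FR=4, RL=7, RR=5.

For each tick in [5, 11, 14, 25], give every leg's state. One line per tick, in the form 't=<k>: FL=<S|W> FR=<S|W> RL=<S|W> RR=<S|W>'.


t=5: phase=(9,9,12,10) vs β=12 → FL=S FR=S RL=W RR=S
t=11: phase=(15,15,18,16) vs β=12 → FL=W FR=W RL=W RR=W
t=14: phase=(18,18,21,19) vs β=12 → FL=W FR=W RL=W RR=W
t=25: phase=(5,5,8,6) vs β=12 → FL=S FR=S RL=S RR=S

t=5: FL=S FR=S RL=W RR=S
t=11: FL=W FR=W RL=W RR=W
t=14: FL=W FR=W RL=W RR=W
t=25: FL=S FR=S RL=S RR=S


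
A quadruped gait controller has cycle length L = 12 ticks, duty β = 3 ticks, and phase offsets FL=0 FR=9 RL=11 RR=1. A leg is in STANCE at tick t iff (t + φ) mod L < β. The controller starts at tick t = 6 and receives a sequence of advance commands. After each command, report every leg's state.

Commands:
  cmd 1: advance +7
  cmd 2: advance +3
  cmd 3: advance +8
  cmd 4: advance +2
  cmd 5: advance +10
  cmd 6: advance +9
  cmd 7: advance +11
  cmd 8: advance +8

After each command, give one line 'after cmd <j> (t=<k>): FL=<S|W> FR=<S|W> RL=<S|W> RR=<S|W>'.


after cmd 1 (t=13): FL=S FR=W RL=S RR=S
after cmd 2 (t=16): FL=W FR=S RL=W RR=W
after cmd 3 (t=24): FL=S FR=W RL=W RR=S
after cmd 4 (t=26): FL=S FR=W RL=S RR=W
after cmd 5 (t=36): FL=S FR=W RL=W RR=S
after cmd 6 (t=45): FL=W FR=W RL=W RR=W
after cmd 7 (t=56): FL=W FR=W RL=W RR=W
after cmd 8 (t=64): FL=W FR=S RL=W RR=W

start t=6: FL=W FR=W RL=W RR=W
cmd 1: advance +7 → t=13, phase=(1,10,0,2) → FL=S FR=W RL=S RR=S
cmd 2: advance +3 → t=16, phase=(4,1,3,5) → FL=W FR=S RL=W RR=W
cmd 3: advance +8 → t=24, phase=(0,9,11,1) → FL=S FR=W RL=W RR=S
cmd 4: advance +2 → t=26, phase=(2,11,1,3) → FL=S FR=W RL=S RR=W
cmd 5: advance +10 → t=36, phase=(0,9,11,1) → FL=S FR=W RL=W RR=S
cmd 6: advance +9 → t=45, phase=(9,6,8,10) → FL=W FR=W RL=W RR=W
cmd 7: advance +11 → t=56, phase=(8,5,7,9) → FL=W FR=W RL=W RR=W
cmd 8: advance +8 → t=64, phase=(4,1,3,5) → FL=W FR=S RL=W RR=W


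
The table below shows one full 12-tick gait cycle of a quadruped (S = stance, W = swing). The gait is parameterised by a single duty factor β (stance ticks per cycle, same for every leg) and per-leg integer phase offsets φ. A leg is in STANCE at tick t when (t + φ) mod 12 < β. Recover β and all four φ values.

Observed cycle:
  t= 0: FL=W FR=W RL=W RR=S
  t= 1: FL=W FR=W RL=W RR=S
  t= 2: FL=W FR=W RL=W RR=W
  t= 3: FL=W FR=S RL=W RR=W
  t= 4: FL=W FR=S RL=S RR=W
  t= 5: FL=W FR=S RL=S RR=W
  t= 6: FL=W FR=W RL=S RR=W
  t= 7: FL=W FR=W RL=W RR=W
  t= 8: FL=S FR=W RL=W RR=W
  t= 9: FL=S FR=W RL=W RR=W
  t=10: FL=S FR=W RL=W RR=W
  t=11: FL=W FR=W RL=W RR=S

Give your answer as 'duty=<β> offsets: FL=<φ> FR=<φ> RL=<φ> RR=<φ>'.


duty β = stance ticks per leg = 3
FL: stance ticks = 3; W→S at t=8 → φ=4
FR: stance ticks = 3; W→S at t=3 → φ=9
RL: stance ticks = 3; W→S at t=4 → φ=8
RR: stance ticks = 3; W→S at t=11 → φ=1

duty=3 offsets: FL=4 FR=9 RL=8 RR=1


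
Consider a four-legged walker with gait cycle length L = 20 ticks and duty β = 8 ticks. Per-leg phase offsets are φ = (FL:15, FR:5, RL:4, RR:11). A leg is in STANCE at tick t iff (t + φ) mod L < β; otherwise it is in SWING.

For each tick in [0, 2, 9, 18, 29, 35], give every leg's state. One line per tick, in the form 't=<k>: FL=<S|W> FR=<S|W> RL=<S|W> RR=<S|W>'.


t=0: phase=(15,5,4,11) vs β=8 → FL=W FR=S RL=S RR=W
t=2: phase=(17,7,6,13) vs β=8 → FL=W FR=S RL=S RR=W
t=9: phase=(4,14,13,0) vs β=8 → FL=S FR=W RL=W RR=S
t=18: phase=(13,3,2,9) vs β=8 → FL=W FR=S RL=S RR=W
t=29: phase=(4,14,13,0) vs β=8 → FL=S FR=W RL=W RR=S
t=35: phase=(10,0,19,6) vs β=8 → FL=W FR=S RL=W RR=S

t=0: FL=W FR=S RL=S RR=W
t=2: FL=W FR=S RL=S RR=W
t=9: FL=S FR=W RL=W RR=S
t=18: FL=W FR=S RL=S RR=W
t=29: FL=S FR=W RL=W RR=S
t=35: FL=W FR=S RL=W RR=S


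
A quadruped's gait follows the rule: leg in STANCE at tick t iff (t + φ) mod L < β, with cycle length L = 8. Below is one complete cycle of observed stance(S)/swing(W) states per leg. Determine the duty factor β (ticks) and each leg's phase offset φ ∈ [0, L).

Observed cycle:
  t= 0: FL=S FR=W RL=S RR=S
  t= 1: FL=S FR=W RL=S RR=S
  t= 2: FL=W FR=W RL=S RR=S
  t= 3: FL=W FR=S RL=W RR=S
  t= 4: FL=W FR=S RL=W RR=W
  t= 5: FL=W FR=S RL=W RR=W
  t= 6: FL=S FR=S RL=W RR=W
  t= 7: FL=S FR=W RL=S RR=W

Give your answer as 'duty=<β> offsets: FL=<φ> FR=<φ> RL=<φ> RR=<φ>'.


duty=4 offsets: FL=2 FR=5 RL=1 RR=0

duty β = stance ticks per leg = 4
FL: stance ticks = 4; W→S at t=6 → φ=2
FR: stance ticks = 4; W→S at t=3 → φ=5
RL: stance ticks = 4; W→S at t=7 → φ=1
RR: stance ticks = 4; W→S at t=0 → φ=0


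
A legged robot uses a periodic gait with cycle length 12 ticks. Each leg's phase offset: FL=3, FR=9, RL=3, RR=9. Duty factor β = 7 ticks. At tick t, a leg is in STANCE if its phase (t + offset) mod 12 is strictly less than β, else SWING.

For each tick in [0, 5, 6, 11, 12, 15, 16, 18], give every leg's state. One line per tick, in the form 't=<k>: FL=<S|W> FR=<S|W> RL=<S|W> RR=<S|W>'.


t=0: FL=S FR=W RL=S RR=W
t=5: FL=W FR=S RL=W RR=S
t=6: FL=W FR=S RL=W RR=S
t=11: FL=S FR=W RL=S RR=W
t=12: FL=S FR=W RL=S RR=W
t=15: FL=S FR=S RL=S RR=S
t=16: FL=W FR=S RL=W RR=S
t=18: FL=W FR=S RL=W RR=S

t=0: phase=(3,9,3,9) vs β=7 → FL=S FR=W RL=S RR=W
t=5: phase=(8,2,8,2) vs β=7 → FL=W FR=S RL=W RR=S
t=6: phase=(9,3,9,3) vs β=7 → FL=W FR=S RL=W RR=S
t=11: phase=(2,8,2,8) vs β=7 → FL=S FR=W RL=S RR=W
t=12: phase=(3,9,3,9) vs β=7 → FL=S FR=W RL=S RR=W
t=15: phase=(6,0,6,0) vs β=7 → FL=S FR=S RL=S RR=S
t=16: phase=(7,1,7,1) vs β=7 → FL=W FR=S RL=W RR=S
t=18: phase=(9,3,9,3) vs β=7 → FL=W FR=S RL=W RR=S


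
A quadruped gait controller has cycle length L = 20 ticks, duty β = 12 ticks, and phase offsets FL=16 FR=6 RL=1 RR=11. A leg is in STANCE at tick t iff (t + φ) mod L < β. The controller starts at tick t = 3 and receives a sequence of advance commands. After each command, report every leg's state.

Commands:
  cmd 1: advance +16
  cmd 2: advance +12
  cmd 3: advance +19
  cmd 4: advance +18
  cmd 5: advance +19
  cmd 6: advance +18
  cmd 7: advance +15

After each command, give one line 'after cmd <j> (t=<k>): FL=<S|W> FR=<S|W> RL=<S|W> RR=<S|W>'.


after cmd 1 (t=19): FL=W FR=S RL=S RR=S
after cmd 2 (t=31): FL=S FR=W RL=W RR=S
after cmd 3 (t=50): FL=S FR=W RL=S RR=S
after cmd 4 (t=68): FL=S FR=W RL=S RR=W
after cmd 5 (t=87): FL=S FR=W RL=S RR=W
after cmd 6 (t=105): FL=S FR=S RL=S RR=W
after cmd 7 (t=120): FL=W FR=S RL=S RR=S

start t=3: FL=W FR=S RL=S RR=W
cmd 1: advance +16 → t=19, phase=(15,5,0,10) → FL=W FR=S RL=S RR=S
cmd 2: advance +12 → t=31, phase=(7,17,12,2) → FL=S FR=W RL=W RR=S
cmd 3: advance +19 → t=50, phase=(6,16,11,1) → FL=S FR=W RL=S RR=S
cmd 4: advance +18 → t=68, phase=(4,14,9,19) → FL=S FR=W RL=S RR=W
cmd 5: advance +19 → t=87, phase=(3,13,8,18) → FL=S FR=W RL=S RR=W
cmd 6: advance +18 → t=105, phase=(1,11,6,16) → FL=S FR=S RL=S RR=W
cmd 7: advance +15 → t=120, phase=(16,6,1,11) → FL=W FR=S RL=S RR=S


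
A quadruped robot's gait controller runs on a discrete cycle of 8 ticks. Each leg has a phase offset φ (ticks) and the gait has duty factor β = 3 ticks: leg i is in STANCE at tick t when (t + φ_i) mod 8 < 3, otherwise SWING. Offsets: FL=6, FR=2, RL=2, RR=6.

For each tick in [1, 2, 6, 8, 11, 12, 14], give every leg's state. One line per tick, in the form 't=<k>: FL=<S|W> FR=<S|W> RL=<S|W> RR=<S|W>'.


t=1: FL=W FR=W RL=W RR=W
t=2: FL=S FR=W RL=W RR=S
t=6: FL=W FR=S RL=S RR=W
t=8: FL=W FR=S RL=S RR=W
t=11: FL=S FR=W RL=W RR=S
t=12: FL=S FR=W RL=W RR=S
t=14: FL=W FR=S RL=S RR=W

t=1: phase=(7,3,3,7) vs β=3 → FL=W FR=W RL=W RR=W
t=2: phase=(0,4,4,0) vs β=3 → FL=S FR=W RL=W RR=S
t=6: phase=(4,0,0,4) vs β=3 → FL=W FR=S RL=S RR=W
t=8: phase=(6,2,2,6) vs β=3 → FL=W FR=S RL=S RR=W
t=11: phase=(1,5,5,1) vs β=3 → FL=S FR=W RL=W RR=S
t=12: phase=(2,6,6,2) vs β=3 → FL=S FR=W RL=W RR=S
t=14: phase=(4,0,0,4) vs β=3 → FL=W FR=S RL=S RR=W
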